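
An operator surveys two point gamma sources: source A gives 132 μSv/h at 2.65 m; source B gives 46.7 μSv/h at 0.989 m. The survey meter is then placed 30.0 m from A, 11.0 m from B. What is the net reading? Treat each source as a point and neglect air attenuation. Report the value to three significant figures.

Each source contributes Iᵢ·(dᵢ/rᵢ)²; contributions add.
A: 132 × (2.65/30.0)² = 1.030 μSv/h
B: 46.7 × (0.989/11.0)² = 0.3775 μSv/h
Total = 1.030 + 0.3775 = 1.407 μSv/h.

1.41 μSv/h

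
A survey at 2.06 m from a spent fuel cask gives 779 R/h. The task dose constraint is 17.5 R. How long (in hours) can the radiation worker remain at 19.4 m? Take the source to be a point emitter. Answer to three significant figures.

Applying the 1/r² law, rate at 19.4 m:
(2.06/19.4)² = 0.01128, so 779 × 0.01128 = 8.787 R/h.
Stay time = 17.5 R ÷ 8.787 R/h = 1.992 h.

1.99 h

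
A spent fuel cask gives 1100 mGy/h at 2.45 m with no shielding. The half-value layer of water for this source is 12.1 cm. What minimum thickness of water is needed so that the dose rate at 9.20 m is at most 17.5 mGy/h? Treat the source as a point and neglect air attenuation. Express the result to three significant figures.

At 9.20 m, distance alone gives 1100 × (2.45/9.20)² = 1100 × 0.07092 = 78.01 mGy/h.
Further attenuation needed: 78.01/17.5 = 4.458.
n = log₂(4.458) = 2.156 half-value layers.
Thickness = 2.156 × 12.1 cm = 26.09 cm.

26.1 cm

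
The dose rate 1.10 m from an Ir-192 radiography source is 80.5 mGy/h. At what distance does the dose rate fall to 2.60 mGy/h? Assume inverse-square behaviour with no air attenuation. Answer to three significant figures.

Since intensity falls as 1/r², d₂ = d₁·√(I₁/I₂).
I₁/I₂ = 80.5/2.60 = 30.96, so d₂ = 1.10 × √30.96 = 6.121 m.

6.12 m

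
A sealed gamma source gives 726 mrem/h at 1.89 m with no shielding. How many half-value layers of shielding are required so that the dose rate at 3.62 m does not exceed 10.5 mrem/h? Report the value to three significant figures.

At 3.62 m, distance alone gives 726 × (1.89/3.62)² = 726 × 0.2726 = 197.9 mrem/h.
Further attenuation needed: 197.9/10.5 = 18.85.
n = log₂(18.85) = 4.236 half-value layers.

4.24 half-value layers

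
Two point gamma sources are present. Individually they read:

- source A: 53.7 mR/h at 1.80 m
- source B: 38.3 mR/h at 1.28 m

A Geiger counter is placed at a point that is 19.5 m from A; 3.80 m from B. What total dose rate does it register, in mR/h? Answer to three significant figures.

4.80 mR/h

By superposition, sum each source's inverse-square contribution:
A: 53.7 × (1.80/19.5)² = 0.4576 mR/h
B: 38.3 × (1.28/3.80)² = 4.346 mR/h
Total = 0.4576 + 4.346 = 4.804 mR/h.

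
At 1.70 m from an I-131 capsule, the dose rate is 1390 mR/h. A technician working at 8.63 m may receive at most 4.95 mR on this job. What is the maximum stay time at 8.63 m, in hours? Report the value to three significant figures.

By the inverse-square law, rate at 8.63 m:
(1.70/8.63)² = 0.03880, so 1390 × 0.03880 = 53.93 mR/h.
Stay time = 4.95 mR ÷ 53.93 mR/h = 0.09179 h.

0.0918 h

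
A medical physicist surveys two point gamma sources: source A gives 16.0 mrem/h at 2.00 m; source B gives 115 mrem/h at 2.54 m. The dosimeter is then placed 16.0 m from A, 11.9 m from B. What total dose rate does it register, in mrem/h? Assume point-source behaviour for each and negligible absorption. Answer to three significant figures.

5.49 mrem/h

By superposition, sum each source's inverse-square contribution:
A: 16.0 × (2.00/16.0)² = 0.2500 mrem/h
B: 115 × (2.54/11.9)² = 5.239 mrem/h
Total = 0.2500 + 5.239 = 5.489 mrem/h.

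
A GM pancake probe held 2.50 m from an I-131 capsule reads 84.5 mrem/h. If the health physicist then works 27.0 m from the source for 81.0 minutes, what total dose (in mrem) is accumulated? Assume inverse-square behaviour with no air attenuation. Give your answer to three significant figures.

0.978 mrem

Applying the 1/r² law, rate at 27.0 m:
(2.50/27.0)² = 0.008573, so 84.5 × 0.008573 = 0.7244 mrem/h.
Dose = rate × time = 0.7244 mrem/h × 1.350 h = 0.9779 mrem.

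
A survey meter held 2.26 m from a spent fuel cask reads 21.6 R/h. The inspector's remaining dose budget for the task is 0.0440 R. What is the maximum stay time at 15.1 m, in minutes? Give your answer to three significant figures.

5.46 min

Using I₁d₁² = I₂d₂², rate at 15.1 m:
(2.26/15.1)² = 0.02240, so 21.6 × 0.02240 = 0.4838 R/h.
Stay time = 0.0440 R ÷ 0.4838 R/h = 0.09095 h = 5.457 min.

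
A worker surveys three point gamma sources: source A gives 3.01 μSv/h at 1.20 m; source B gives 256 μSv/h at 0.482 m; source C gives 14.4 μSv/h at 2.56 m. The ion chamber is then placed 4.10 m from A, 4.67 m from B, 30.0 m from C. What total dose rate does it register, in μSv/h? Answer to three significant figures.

3.09 μSv/h

Each source contributes Iᵢ·(dᵢ/rᵢ)²; contributions add.
A: 3.01 × (1.20/4.10)² = 0.2578 μSv/h
B: 256 × (0.482/4.67)² = 2.727 μSv/h
C: 14.4 × (2.56/30.0)² = 0.1049 μSv/h
Total = 0.2578 + 2.727 + 0.1049 = 3.090 μSv/h.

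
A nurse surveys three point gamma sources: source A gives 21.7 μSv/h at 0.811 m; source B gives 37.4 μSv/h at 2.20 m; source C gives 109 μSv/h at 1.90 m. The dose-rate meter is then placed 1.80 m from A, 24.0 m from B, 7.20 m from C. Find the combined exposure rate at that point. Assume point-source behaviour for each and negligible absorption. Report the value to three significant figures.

12.3 μSv/h

Each source contributes Iᵢ·(dᵢ/rᵢ)²; contributions add.
A: 21.7 × (0.811/1.80)² = 4.405 μSv/h
B: 37.4 × (2.20/24.0)² = 0.3143 μSv/h
C: 109 × (1.90/7.20)² = 7.590 μSv/h
Total = 4.405 + 0.3143 + 7.590 = 12.31 μSv/h.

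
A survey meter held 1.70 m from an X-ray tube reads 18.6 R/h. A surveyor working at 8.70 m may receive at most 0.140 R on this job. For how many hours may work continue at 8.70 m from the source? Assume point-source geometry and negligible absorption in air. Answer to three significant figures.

Intensity scales as (d₁/d₂)², so rate at 8.70 m:
18.6 × (1.70/8.70)² = 18.6 × 0.03818 = 0.7101 R/h.
Stay time = 0.140 R ÷ 0.7101 R/h = 0.1972 h.

0.197 h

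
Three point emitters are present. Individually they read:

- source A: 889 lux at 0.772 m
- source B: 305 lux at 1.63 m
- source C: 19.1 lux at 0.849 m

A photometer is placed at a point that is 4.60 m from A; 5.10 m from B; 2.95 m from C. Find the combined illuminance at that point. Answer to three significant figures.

Each source contributes Iᵢ·(dᵢ/rᵢ)²; contributions add.
A: 889 × (0.772/4.60)² = 25.04 lux
B: 305 × (1.63/5.10)² = 31.16 lux
C: 19.1 × (0.849/2.95)² = 1.582 lux
Total = 25.04 + 31.16 + 1.582 = 57.78 lux.

57.8 lux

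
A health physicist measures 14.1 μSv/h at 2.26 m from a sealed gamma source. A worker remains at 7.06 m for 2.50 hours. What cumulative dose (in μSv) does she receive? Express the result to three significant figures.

3.61 μSv

By the inverse-square law, rate at 7.06 m:
(2.26/7.06)² = 0.1025, so 14.1 × 0.1025 = 1.445 μSv/h.
Dose = rate × time = 1.445 μSv/h × 2.500 h = 3.613 μSv.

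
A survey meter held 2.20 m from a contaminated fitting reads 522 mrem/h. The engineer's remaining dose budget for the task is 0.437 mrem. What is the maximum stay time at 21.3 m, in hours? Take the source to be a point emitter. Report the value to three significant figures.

0.0785 h

Since intensity falls as 1/r², rate at 21.3 m:
522 × (2.20/21.3)² = 522 × 0.01067 = 5.570 mrem/h.
Stay time = 0.437 mrem ÷ 5.570 mrem/h = 0.07846 h.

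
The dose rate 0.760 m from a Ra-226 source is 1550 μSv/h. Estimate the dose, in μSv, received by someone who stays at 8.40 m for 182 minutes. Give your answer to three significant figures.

Since intensity falls as 1/r², rate at 8.40 m:
1550 × (0.760/8.40)² = 1550 × 0.008186 = 12.69 μSv/h.
Dose = rate × time = 12.69 μSv/h × 3.033 h = 38.49 μSv.

38.5 μSv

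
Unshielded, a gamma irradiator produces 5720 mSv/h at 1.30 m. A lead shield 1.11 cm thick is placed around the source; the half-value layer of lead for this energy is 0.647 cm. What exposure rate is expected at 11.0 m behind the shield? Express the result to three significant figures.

24.3 mSv/h

Distance alone: 5720 × (1.30/11.0)² = 5720 × 0.01397 = 79.91 mSv/h.
Shield: 1.11/0.647 = 1.716 half-value layers → attenuation 2^(−1.716) = 0.3044.
Combined: 79.91 × 0.3044 = 24.32 mSv/h.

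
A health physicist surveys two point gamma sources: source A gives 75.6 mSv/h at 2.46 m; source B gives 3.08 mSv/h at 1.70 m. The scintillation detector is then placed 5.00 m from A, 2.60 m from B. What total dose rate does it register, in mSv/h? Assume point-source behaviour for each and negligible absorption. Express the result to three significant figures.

19.6 mSv/h

Each source contributes Iᵢ·(dᵢ/rᵢ)²; contributions add.
A: 75.6 × (2.46/5.00)² = 18.30 mSv/h
B: 3.08 × (1.70/2.60)² = 1.317 mSv/h
Total = 18.30 + 1.317 = 19.62 mSv/h.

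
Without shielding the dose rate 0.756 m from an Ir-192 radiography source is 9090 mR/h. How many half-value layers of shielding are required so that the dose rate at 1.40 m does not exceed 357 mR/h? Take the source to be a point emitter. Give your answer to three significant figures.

At 1.40 m, distance alone gives (0.756/1.40)² = 0.2916, so 9090 × 0.2916 = 2651 mR/h.
Further attenuation needed: 2651/357 = 7.426.
n = log₂(7.426) = 2.893 half-value layers.

2.89 half-value layers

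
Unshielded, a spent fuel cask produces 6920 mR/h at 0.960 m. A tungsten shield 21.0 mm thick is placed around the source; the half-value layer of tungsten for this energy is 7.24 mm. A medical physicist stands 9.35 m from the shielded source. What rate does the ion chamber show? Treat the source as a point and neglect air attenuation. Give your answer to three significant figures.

Distance alone: (0.960/9.35)² = 0.01054, so 6920 × 0.01054 = 72.94 mR/h.
Shield: 21.0/7.24 = 2.901 half-value layers → attenuation 2^(−2.901) = 0.1339.
Combined: 72.94 × 0.1339 = 9.767 mR/h.

9.77 mR/h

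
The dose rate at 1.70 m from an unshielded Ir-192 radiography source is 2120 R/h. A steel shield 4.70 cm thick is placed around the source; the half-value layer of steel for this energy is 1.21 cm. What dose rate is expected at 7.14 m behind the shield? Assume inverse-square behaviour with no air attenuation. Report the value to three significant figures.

Distance alone: 2120 × (1.70/7.14)² = 2120 × 0.05669 = 120.2 R/h.
Shield: 4.70/1.21 = 3.884 half-value layers → attenuation 2^(−3.884) = 0.06773.
Combined: 120.2 × 0.06773 = 8.141 R/h.

8.14 R/h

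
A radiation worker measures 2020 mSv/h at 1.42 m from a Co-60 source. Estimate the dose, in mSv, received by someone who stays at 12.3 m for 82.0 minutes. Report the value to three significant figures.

36.8 mSv

Applying the 1/r² law, rate at 12.3 m:
(1.42/12.3)² = 0.01333, so 2020 × 0.01333 = 26.93 mSv/h.
Dose = rate × time = 26.93 mSv/h × 1.367 h = 36.81 mSv.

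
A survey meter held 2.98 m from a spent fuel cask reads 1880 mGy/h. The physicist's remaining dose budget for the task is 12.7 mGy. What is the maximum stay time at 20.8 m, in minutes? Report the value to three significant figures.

By the inverse-square law, rate at 20.8 m:
(2.98/20.8)² = 0.02053, so 1880 × 0.02053 = 38.60 mGy/h.
Stay time = 12.7 mGy ÷ 38.60 mGy/h = 0.3290 h = 19.74 min.

19.7 min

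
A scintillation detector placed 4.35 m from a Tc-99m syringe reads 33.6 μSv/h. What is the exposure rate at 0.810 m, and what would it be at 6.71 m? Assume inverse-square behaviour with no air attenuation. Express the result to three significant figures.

969 μSv/h; 14.1 μSv/h

Since intensity falls as 1/r²,
At 0.810 m: 33.6 × (4.35/0.810)² = 33.6 × 28.84 = 969.0 μSv/h
At 6.71 m: (0.810/6.71)² = 0.01457, so 969.0 × 0.01457 = 14.12 μSv/h.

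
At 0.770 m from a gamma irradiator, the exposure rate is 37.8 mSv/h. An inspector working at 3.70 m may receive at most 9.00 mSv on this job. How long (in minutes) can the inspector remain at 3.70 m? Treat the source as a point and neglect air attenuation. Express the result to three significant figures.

Intensity scales as (d₁/d₂)², so rate at 3.70 m:
(0.770/3.70)² = 0.04331, so 37.8 × 0.04331 = 1.637 mSv/h.
Stay time = 9.00 mSv ÷ 1.637 mSv/h = 5.498 h = 329.9 min.

330 min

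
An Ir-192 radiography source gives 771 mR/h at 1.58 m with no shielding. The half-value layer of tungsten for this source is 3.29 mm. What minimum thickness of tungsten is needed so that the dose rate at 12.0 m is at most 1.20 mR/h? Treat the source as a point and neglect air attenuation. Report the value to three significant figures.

At 12.0 m, distance alone gives 771 × (1.58/12.0)² = 771 × 0.01734 = 13.37 mR/h.
Further attenuation needed: 13.37/1.20 = 11.14.
n = log₂(11.14) = 3.478 half-value layers.
Thickness = 3.478 × 3.29 mm = 11.44 mm.

11.4 mm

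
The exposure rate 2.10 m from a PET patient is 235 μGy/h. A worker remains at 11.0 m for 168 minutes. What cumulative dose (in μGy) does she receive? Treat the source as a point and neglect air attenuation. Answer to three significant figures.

Applying the 1/r² law, rate at 11.0 m:
(2.10/11.0)² = 0.03645, so 235 × 0.03645 = 8.566 μGy/h.
Dose = rate × time = 8.566 μGy/h × 2.800 h = 23.98 μGy.

24.0 μGy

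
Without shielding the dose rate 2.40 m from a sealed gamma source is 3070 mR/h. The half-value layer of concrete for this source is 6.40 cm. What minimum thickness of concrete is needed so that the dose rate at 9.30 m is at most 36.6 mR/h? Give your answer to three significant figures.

At 9.30 m, distance alone gives 3070 × (2.40/9.30)² = 3070 × 0.06660 = 204.5 mR/h.
Further attenuation needed: 204.5/36.6 = 5.587.
n = log₂(5.587) = 2.482 half-value layers.
Thickness = 2.482 × 6.40 cm = 15.88 cm.

15.9 cm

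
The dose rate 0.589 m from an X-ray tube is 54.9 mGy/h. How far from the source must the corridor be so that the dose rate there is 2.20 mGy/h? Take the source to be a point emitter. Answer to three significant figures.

2.94 m

Applying the 1/r² law, d₂ = d₁·√(I₁/I₂).
I₁/I₂ = 54.9/2.20 = 24.95, so d₂ = 0.589 × √24.95 = 2.942 m.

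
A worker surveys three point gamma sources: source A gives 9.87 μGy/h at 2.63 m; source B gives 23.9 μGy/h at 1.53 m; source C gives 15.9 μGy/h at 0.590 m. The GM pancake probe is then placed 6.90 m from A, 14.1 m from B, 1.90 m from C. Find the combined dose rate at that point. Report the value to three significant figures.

3.25 μGy/h

Each source contributes Iᵢ·(dᵢ/rᵢ)²; contributions add.
A: 9.87 × (2.63/6.90)² = 1.434 μGy/h
B: 23.9 × (1.53/14.1)² = 0.2814 μGy/h
C: 15.9 × (0.590/1.90)² = 1.533 μGy/h
Total = 1.434 + 0.2814 + 1.533 = 3.248 μGy/h.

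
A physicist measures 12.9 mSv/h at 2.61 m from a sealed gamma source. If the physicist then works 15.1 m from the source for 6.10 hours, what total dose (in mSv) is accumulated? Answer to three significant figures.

Applying the 1/r² law, rate at 15.1 m:
12.9 × (2.61/15.1)² = 12.9 × 0.02988 = 0.3855 mSv/h.
Dose = rate × time = 0.3855 mSv/h × 6.100 h = 2.352 mSv.

2.35 mSv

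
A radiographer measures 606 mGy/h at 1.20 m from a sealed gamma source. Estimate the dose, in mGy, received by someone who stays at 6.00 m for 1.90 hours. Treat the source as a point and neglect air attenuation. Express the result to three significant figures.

By the inverse-square law, rate at 6.00 m:
606 × (1.20/6.00)² = 606 × 0.04000 = 24.24 mGy/h.
Dose = rate × time = 24.24 mGy/h × 1.900 h = 46.06 mGy.

46.1 mGy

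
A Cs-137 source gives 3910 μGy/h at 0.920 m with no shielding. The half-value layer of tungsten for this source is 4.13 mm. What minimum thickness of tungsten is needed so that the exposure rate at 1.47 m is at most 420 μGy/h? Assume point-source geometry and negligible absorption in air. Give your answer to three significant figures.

7.71 mm

At 1.47 m, distance alone gives (0.920/1.47)² = 0.3917, so 3910 × 0.3917 = 1532 μGy/h.
Further attenuation needed: 1532/420 = 3.648.
n = log₂(3.648) = 1.867 half-value layers.
Thickness = 1.867 × 4.13 mm = 7.711 mm.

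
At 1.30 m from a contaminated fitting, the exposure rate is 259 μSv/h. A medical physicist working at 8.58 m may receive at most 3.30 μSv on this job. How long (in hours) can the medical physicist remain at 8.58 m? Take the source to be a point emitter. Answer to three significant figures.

0.555 h

By the inverse-square law, rate at 8.58 m:
259 × (1.30/8.58)² = 259 × 0.02296 = 5.947 μSv/h.
Stay time = 3.30 μSv ÷ 5.947 μSv/h = 0.5549 h.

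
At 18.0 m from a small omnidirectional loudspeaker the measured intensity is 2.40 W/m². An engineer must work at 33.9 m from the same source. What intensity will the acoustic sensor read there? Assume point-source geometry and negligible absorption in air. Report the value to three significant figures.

Since intensity falls as 1/r², scaling from 18.0 m to 33.9 m:
(18.0/33.9)² = 0.2819, so 2.40 × 0.2819 = 0.6766 W/m².

0.677 W/m²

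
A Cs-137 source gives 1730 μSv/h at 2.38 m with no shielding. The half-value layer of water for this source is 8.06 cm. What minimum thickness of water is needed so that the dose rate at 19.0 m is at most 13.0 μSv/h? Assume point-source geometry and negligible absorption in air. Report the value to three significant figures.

At 19.0 m, distance alone gives 1730 × (2.38/19.0)² = 1730 × 0.01569 = 27.14 μSv/h.
Further attenuation needed: 27.14/13.0 = 2.088.
n = log₂(2.088) = 1.062 half-value layers.
Thickness = 1.062 × 8.06 cm = 8.560 cm.

8.56 cm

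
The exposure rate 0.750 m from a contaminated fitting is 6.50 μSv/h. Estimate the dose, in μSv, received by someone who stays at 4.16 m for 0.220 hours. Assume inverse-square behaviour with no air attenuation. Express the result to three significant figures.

0.0465 μSv

Since intensity falls as 1/r², rate at 4.16 m:
(0.750/4.16)² = 0.03250, so 6.50 × 0.03250 = 0.2112 μSv/h.
Dose = rate × time = 0.2112 μSv/h × 0.2200 h = 0.04646 μSv.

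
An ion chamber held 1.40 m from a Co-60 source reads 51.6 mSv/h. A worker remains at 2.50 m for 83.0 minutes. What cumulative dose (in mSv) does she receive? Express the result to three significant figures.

Intensity scales as (d₁/d₂)², so rate at 2.50 m:
51.6 × (1.40/2.50)² = 51.6 × 0.3136 = 16.18 mSv/h.
Dose = rate × time = 16.18 mSv/h × 1.383 h = 22.38 mSv.

22.4 mSv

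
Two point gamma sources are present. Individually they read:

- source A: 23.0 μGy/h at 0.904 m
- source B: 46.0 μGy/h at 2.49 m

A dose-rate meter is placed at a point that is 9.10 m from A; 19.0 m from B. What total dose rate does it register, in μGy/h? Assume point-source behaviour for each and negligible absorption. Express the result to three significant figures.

Each source contributes Iᵢ·(dᵢ/rᵢ)²; contributions add.
A: 23.0 × (0.904/9.10)² = 0.2270 μGy/h
B: 46.0 × (2.49/19.0)² = 0.7900 μGy/h
Total = 0.2270 + 0.7900 = 1.017 μGy/h.

1.02 μGy/h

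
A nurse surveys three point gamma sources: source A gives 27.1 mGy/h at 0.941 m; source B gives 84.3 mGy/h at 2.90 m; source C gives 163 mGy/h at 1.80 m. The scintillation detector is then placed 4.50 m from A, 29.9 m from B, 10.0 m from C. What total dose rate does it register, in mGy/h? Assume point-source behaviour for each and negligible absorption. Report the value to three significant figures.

7.26 mGy/h

By superposition, sum each source's inverse-square contribution:
A: 27.1 × (0.941/4.50)² = 1.185 mGy/h
B: 84.3 × (2.90/29.9)² = 0.7930 mGy/h
C: 163 × (1.80/10.0)² = 5.281 mGy/h
Total = 1.185 + 0.7930 + 5.281 = 7.259 mGy/h.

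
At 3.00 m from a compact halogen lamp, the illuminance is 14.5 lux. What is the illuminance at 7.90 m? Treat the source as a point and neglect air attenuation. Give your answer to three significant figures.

Since intensity falls as 1/r², the rate at 7.90 m is
(3.00/7.90)² = 0.1442, so 14.5 × 0.1442 = 2.091 lux.

2.09 lux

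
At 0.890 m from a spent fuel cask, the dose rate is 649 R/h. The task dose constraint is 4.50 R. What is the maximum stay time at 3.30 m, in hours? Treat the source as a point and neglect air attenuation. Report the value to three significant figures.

0.0953 h

Using I₁d₁² = I₂d₂², rate at 3.30 m:
(0.890/3.30)² = 0.07274, so 649 × 0.07274 = 47.21 R/h.
Stay time = 4.50 R ÷ 47.21 R/h = 0.09532 h.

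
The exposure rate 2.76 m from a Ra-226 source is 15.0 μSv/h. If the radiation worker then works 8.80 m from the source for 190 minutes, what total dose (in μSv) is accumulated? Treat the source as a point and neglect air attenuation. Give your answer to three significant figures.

By the inverse-square law, rate at 8.80 m:
15.0 × (2.76/8.80)² = 15.0 × 0.09837 = 1.476 μSv/h.
Dose = rate × time = 1.476 μSv/h × 3.167 h = 4.674 μSv.

4.67 μSv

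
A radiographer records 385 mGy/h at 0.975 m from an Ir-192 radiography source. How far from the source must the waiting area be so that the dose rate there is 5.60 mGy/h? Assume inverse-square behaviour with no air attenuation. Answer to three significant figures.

Using I₁d₁² = I₂d₂², d₂ = d₁·√(I₁/I₂).
I₁/I₂ = 385/5.60 = 68.75, so d₂ = 0.975 × √68.75 = 8.084 m.

8.08 m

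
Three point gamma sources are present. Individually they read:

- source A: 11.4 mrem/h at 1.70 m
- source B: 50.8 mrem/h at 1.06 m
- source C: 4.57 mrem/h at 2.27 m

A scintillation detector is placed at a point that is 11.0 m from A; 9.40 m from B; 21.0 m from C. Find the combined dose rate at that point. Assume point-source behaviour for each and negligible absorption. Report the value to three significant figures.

0.972 mrem/h

Each source contributes Iᵢ·(dᵢ/rᵢ)²; contributions add.
A: 11.4 × (1.70/11.0)² = 0.2723 mrem/h
B: 50.8 × (1.06/9.40)² = 0.6460 mrem/h
C: 4.57 × (2.27/21.0)² = 0.05340 mrem/h
Total = 0.2723 + 0.6460 + 0.05340 = 0.9717 mrem/h.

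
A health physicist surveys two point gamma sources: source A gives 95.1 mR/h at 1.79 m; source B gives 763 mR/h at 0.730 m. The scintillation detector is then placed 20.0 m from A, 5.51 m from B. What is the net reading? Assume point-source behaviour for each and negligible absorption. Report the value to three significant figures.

14.2 mR/h

By superposition, sum each source's inverse-square contribution:
A: 95.1 × (1.79/20.0)² = 0.7618 mR/h
B: 763 × (0.730/5.51)² = 13.39 mR/h
Total = 0.7618 + 13.39 = 14.15 mR/h.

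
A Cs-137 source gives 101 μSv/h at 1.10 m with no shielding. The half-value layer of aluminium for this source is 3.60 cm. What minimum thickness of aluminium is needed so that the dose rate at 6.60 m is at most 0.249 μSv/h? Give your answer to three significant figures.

12.6 cm

At 6.60 m, distance alone gives 101 × (1.10/6.60)² = 101 × 0.02778 = 2.806 μSv/h.
Further attenuation needed: 2.806/0.249 = 11.27.
n = log₂(11.27) = 3.494 half-value layers.
Thickness = 3.494 × 3.60 cm = 12.58 cm.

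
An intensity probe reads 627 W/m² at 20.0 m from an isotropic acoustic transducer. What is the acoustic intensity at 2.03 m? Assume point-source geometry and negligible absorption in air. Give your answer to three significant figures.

60900 W/m²

Since intensity falls as 1/r², the rate at 2.03 m is
627 × (20.0/2.03)² = 627 × 97.07 = 60860 W/m².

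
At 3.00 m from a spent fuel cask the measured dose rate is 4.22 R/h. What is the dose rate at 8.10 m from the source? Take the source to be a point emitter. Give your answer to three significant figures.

Intensity scales as (d₁/d₂)², so scaling from 3.00 m to 8.10 m:
(3.00/8.10)² = 0.1372, so 4.22 × 0.1372 = 0.5790 R/h.

0.579 R/h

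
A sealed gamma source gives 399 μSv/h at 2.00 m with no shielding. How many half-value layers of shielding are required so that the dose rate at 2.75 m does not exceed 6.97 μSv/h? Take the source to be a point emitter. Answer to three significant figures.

At 2.75 m, distance alone gives 399 × (2.00/2.75)² = 399 × 0.5289 = 211.0 μSv/h.
Further attenuation needed: 211.0/6.97 = 30.27.
n = log₂(30.27) = 4.920 half-value layers.

4.92 half-value layers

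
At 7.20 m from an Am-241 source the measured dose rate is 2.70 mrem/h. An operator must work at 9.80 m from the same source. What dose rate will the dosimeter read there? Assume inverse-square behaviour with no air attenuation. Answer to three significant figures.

Since intensity falls as 1/r², scaling from 7.20 m to 9.80 m:
2.70 × (7.20/9.80)² = 2.70 × 0.5398 = 1.457 mrem/h.

1.46 mrem/h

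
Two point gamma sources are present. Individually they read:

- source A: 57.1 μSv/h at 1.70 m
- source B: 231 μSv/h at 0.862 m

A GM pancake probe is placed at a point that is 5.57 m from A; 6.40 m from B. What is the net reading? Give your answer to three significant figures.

By superposition, sum each source's inverse-square contribution:
A: 57.1 × (1.70/5.57)² = 5.319 μSv/h
B: 231 × (0.862/6.40)² = 4.191 μSv/h
Total = 5.319 + 4.191 = 9.510 μSv/h.

9.51 μSv/h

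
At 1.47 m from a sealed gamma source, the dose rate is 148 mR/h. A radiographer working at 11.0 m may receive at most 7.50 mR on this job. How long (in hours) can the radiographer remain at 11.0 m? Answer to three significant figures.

By the inverse-square law, rate at 11.0 m:
148 × (1.47/11.0)² = 148 × 0.01786 = 2.643 mR/h.
Stay time = 7.50 mR ÷ 2.643 mR/h = 2.838 h.

2.84 h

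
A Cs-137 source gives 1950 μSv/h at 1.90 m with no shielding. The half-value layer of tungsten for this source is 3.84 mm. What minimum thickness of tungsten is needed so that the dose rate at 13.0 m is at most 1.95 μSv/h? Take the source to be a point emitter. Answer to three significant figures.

17.0 mm

At 13.0 m, distance alone gives 1950 × (1.90/13.0)² = 1950 × 0.02136 = 41.65 μSv/h.
Further attenuation needed: 41.65/1.95 = 21.36.
n = log₂(21.36) = 4.417 half-value layers.
Thickness = 4.417 × 3.84 mm = 16.96 mm.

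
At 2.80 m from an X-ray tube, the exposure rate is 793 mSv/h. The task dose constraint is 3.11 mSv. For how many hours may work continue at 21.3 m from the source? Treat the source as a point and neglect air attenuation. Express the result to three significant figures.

Applying the 1/r² law, rate at 21.3 m:
793 × (2.80/21.3)² = 793 × 0.01728 = 13.70 mSv/h.
Stay time = 3.11 mSv ÷ 13.70 mSv/h = 0.2270 h.

0.227 h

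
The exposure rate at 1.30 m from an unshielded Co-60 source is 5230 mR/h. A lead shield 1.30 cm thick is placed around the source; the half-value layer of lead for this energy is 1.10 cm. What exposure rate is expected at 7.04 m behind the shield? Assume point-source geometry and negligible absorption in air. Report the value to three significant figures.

78.6 mR/h

Distance alone: (1.30/7.04)² = 0.03410, so 5230 × 0.03410 = 178.3 mR/h.
Shield: 1.30/1.10 = 1.182 half-value layers → attenuation 2^(−1.182) = 0.4407.
Combined: 178.3 × 0.4407 = 78.58 mR/h.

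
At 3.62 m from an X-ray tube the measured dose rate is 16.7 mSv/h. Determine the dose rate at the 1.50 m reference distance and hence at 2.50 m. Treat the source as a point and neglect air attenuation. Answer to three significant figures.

Since intensity falls as 1/r²,
At 1.50 m: (3.62/1.50)² = 5.824, so 16.7 × 5.824 = 97.26 mSv/h
At 2.50 m: 97.26 × (1.50/2.50)² = 97.26 × 0.3600 = 35.01 mSv/h.

97.3 mSv/h; 35.0 mSv/h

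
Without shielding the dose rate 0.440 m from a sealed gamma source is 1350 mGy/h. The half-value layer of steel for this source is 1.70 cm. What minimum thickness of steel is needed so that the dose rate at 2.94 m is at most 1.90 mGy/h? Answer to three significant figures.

At 2.94 m, distance alone gives 1350 × (0.440/2.94)² = 1350 × 0.02240 = 30.24 mGy/h.
Further attenuation needed: 30.24/1.90 = 15.92.
n = log₂(15.92) = 3.993 half-value layers.
Thickness = 3.993 × 1.70 cm = 6.788 cm.

6.79 cm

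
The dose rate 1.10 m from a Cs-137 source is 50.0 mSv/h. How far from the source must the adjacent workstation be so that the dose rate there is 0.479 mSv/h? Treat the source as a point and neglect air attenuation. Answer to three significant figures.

11.2 m

By the inverse-square law, d₂ = d₁·√(I₁/I₂).
I₁/I₂ = 50.0/0.479 = 104.4, so d₂ = 1.10 × √104.4 = 11.24 m.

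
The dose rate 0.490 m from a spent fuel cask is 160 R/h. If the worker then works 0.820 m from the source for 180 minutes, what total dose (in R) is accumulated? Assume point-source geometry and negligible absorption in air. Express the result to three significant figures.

171 R

By the inverse-square law, rate at 0.820 m:
160 × (0.490/0.820)² = 160 × 0.3571 = 57.14 R/h.
Dose = rate × time = 57.14 R/h × 3.000 h = 171.4 R.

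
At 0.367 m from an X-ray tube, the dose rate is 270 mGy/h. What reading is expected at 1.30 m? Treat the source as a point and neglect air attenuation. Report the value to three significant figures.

21.5 mGy/h

Intensity scales as (d₁/d₂)², so the rate at 1.30 m is
(0.367/1.30)² = 0.07970, so 270 × 0.07970 = 21.52 mGy/h.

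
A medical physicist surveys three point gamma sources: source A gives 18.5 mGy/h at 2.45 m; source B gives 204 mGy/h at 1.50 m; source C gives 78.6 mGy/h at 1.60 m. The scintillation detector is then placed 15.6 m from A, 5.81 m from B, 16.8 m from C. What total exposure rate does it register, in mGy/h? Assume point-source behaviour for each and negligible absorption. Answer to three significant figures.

14.8 mGy/h

Each source contributes Iᵢ·(dᵢ/rᵢ)²; contributions add.
A: 18.5 × (2.45/15.6)² = 0.4563 mGy/h
B: 204 × (1.50/5.81)² = 13.60 mGy/h
C: 78.6 × (1.60/16.8)² = 0.7129 mGy/h
Total = 0.4563 + 13.60 + 0.7129 = 14.77 mGy/h.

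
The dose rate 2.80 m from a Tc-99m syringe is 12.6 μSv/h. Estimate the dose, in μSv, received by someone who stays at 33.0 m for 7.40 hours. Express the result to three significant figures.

0.671 μSv

By the inverse-square law, rate at 33.0 m:
12.6 × (2.80/33.0)² = 12.6 × 0.007199 = 0.09071 μSv/h.
Dose = rate × time = 0.09071 μSv/h × 7.400 h = 0.6713 μSv.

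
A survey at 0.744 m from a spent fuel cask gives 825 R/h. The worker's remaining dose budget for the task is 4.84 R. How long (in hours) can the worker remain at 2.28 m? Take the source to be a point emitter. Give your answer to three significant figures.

Intensity scales as (d₁/d₂)², so rate at 2.28 m:
825 × (0.744/2.28)² = 825 × 0.1065 = 87.86 R/h.
Stay time = 4.84 R ÷ 87.86 R/h = 0.05509 h.

0.0551 h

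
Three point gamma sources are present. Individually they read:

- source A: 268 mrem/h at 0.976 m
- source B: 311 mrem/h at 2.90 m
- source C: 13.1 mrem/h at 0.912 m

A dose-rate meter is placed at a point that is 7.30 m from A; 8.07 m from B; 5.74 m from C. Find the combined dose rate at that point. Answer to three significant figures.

Each source contributes Iᵢ·(dᵢ/rᵢ)²; contributions add.
A: 268 × (0.976/7.30)² = 4.791 mrem/h
B: 311 × (2.90/8.07)² = 40.16 mrem/h
C: 13.1 × (0.912/5.74)² = 0.3307 mrem/h
Total = 4.791 + 40.16 + 0.3307 = 45.28 mrem/h.

45.3 mrem/h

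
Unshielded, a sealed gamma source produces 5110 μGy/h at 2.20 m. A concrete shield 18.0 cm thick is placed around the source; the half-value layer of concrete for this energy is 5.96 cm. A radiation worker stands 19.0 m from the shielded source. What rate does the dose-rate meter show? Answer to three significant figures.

Distance alone: (2.20/19.0)² = 0.01341, so 5110 × 0.01341 = 68.53 μGy/h.
Shield: 18.0/5.96 = 3.020 half-value layers → attenuation 2^(−3.020) = 0.1233.
Combined: 68.53 × 0.1233 = 8.450 μGy/h.

8.45 μGy/h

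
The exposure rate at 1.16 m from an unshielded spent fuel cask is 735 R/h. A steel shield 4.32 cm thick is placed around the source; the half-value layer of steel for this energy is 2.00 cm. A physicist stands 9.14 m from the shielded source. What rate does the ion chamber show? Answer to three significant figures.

Distance alone: 735 × (1.16/9.14)² = 735 × 0.01611 = 11.84 R/h.
Shield: 4.32/2.00 = 2.160 half-value layers → attenuation 2^(−2.160) = 0.2238.
Combined: 11.84 × 0.2238 = 2.650 R/h.

2.65 R/h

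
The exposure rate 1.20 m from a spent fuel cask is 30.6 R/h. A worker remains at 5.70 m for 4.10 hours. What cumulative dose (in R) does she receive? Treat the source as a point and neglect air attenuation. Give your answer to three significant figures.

5.56 R

Since intensity falls as 1/r², rate at 5.70 m:
30.6 × (1.20/5.70)² = 30.6 × 0.04432 = 1.356 R/h.
Dose = rate × time = 1.356 R/h × 4.100 h = 5.560 R.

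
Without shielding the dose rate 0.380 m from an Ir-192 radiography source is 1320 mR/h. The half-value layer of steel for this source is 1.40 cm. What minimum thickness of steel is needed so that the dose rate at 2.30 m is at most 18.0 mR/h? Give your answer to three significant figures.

At 2.30 m, distance alone gives (0.380/2.30)² = 0.02730, so 1320 × 0.02730 = 36.04 mR/h.
Further attenuation needed: 36.04/18.0 = 2.002.
n = log₂(2.002) = 1.001 half-value layers.
Thickness = 1.001 × 1.40 cm = 1.401 cm.

1.40 cm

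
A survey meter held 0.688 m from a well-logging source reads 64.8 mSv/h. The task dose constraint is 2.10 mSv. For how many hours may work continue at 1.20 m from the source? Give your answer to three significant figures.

Using I₁d₁² = I₂d₂², rate at 1.20 m:
64.8 × (0.688/1.20)² = 64.8 × 0.3287 = 21.30 mSv/h.
Stay time = 2.10 mSv ÷ 21.30 mSv/h = 0.09859 h.

0.0986 h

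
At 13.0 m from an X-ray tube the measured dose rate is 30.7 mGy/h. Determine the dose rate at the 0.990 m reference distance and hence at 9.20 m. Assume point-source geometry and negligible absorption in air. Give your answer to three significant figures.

By the inverse-square law,
At 0.990 m: (13.0/0.990)² = 172.4, so 30.7 × 172.4 = 5293 mGy/h
At 9.20 m: 5293 × (0.990/9.20)² = 5293 × 0.01158 = 61.29 mGy/h.

5290 mGy/h; 61.3 mGy/h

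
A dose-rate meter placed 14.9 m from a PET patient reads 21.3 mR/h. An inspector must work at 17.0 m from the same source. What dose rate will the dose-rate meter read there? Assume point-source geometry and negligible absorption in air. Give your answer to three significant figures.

16.4 mR/h

Applying the 1/r² law, scaling from 14.9 m to 17.0 m:
21.3 × (14.9/17.0)² = 21.3 × 0.7682 = 16.36 mR/h.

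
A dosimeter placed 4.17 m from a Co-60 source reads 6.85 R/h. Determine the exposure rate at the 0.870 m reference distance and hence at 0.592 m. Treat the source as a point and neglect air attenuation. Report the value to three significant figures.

157 R/h; 340 R/h

Using I₁d₁² = I₂d₂²,
At 0.870 m: 6.85 × (4.17/0.870)² = 6.85 × 22.97 = 157.3 R/h
At 0.592 m: 157.3 × (0.870/0.592)² = 157.3 × 2.160 = 339.8 R/h.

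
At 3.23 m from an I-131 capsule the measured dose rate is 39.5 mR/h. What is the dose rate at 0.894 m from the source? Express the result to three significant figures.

By the inverse-square law, scaling from 3.23 m to 0.894 m:
39.5 × (3.23/0.894)² = 39.5 × 13.05 = 515.5 mR/h.

516 mR/h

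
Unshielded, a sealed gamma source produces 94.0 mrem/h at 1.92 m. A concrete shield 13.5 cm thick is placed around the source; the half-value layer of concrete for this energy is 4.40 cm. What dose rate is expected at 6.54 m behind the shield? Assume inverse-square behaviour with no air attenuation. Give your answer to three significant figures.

0.966 mrem/h

Distance alone: 94.0 × (1.92/6.54)² = 94.0 × 0.08619 = 8.102 mrem/h.
Shield: 13.5/4.40 = 3.068 half-value layers → attenuation 2^(−3.068) = 0.1192.
Combined: 8.102 × 0.1192 = 0.9658 mrem/h.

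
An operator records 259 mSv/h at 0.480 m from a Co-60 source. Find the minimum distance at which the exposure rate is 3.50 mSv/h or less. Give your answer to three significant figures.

4.13 m

Since intensity falls as 1/r², d₂ = d₁·√(I₁/I₂).
I₁/I₂ = 259/3.50 = 74.00, so d₂ = 0.480 × √74.00 = 4.129 m.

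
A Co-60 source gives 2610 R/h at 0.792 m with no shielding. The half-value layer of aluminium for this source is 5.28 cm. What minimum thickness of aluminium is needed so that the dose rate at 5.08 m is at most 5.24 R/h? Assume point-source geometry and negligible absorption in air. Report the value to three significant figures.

At 5.08 m, distance alone gives 2610 × (0.792/5.08)² = 2610 × 0.02431 = 63.45 R/h.
Further attenuation needed: 63.45/5.24 = 12.11.
n = log₂(12.11) = 3.598 half-value layers.
Thickness = 3.598 × 5.28 cm = 19.00 cm.

19.0 cm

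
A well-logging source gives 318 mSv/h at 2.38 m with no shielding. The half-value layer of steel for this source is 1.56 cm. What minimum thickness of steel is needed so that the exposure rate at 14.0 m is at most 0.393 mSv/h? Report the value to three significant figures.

At 14.0 m, distance alone gives (2.38/14.0)² = 0.02890, so 318 × 0.02890 = 9.190 mSv/h.
Further attenuation needed: 9.190/0.393 = 23.38.
n = log₂(23.38) = 4.547 half-value layers.
Thickness = 4.547 × 1.56 cm = 7.093 cm.

7.09 cm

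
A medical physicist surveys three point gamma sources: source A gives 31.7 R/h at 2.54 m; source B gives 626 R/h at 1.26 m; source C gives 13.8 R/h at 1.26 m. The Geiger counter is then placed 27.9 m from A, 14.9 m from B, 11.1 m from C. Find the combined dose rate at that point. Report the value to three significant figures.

Each source contributes Iᵢ·(dᵢ/rᵢ)²; contributions add.
A: 31.7 × (2.54/27.9)² = 0.2627 R/h
B: 626 × (1.26/14.9)² = 4.477 R/h
C: 13.8 × (1.26/11.1)² = 0.1778 R/h
Total = 0.2627 + 4.477 + 0.1778 = 4.918 R/h.

4.92 R/h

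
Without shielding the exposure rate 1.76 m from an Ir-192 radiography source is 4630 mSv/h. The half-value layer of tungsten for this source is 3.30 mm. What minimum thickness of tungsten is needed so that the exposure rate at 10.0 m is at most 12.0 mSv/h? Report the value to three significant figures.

11.8 mm

At 10.0 m, distance alone gives (1.76/10.0)² = 0.03098, so 4630 × 0.03098 = 143.4 mSv/h.
Further attenuation needed: 143.4/12.0 = 11.95.
n = log₂(11.95) = 3.579 half-value layers.
Thickness = 3.579 × 3.30 mm = 11.81 mm.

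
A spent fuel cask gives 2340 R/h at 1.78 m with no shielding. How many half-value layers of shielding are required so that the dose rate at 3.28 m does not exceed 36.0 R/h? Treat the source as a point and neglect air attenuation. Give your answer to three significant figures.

4.26 half-value layers

At 3.28 m, distance alone gives (1.78/3.28)² = 0.2945, so 2340 × 0.2945 = 689.1 R/h.
Further attenuation needed: 689.1/36.0 = 19.14.
n = log₂(19.14) = 4.259 half-value layers.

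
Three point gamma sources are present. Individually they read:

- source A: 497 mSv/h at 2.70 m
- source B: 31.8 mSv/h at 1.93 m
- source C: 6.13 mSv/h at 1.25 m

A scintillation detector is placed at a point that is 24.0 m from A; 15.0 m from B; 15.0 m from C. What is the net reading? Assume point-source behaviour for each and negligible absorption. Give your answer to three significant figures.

By superposition, sum each source's inverse-square contribution:
A: 497 × (2.70/24.0)² = 6.290 mSv/h
B: 31.8 × (1.93/15.0)² = 0.5265 mSv/h
C: 6.13 × (1.25/15.0)² = 0.04257 mSv/h
Total = 6.290 + 0.5265 + 0.04257 = 6.859 mSv/h.

6.86 mSv/h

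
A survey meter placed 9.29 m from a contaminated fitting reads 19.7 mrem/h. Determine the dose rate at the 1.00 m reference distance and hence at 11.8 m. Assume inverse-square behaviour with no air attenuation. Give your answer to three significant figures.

Applying the 1/r² law,
At 1.00 m: (9.29/1.00)² = 86.30, so 19.7 × 86.30 = 1700 mrem/h
At 11.8 m: (1.00/11.8)² = 0.007182, so 1700 × 0.007182 = 12.21 mrem/h.

1700 mrem/h; 12.2 mrem/h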